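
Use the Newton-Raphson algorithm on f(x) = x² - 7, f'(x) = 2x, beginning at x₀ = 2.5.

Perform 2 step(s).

f(x) = x² - 7
f'(x) = 2x
x₀ = 2.5

Newton-Raphson formula: x_{n+1} = x_n - f(x_n)/f'(x_n)

Iteration 1:
  f(2.500000) = -0.750000
  f'(2.500000) = 5.000000
  x_1 = 2.500000 - (-0.750000)/5.000000 = 2.650000
Iteration 2:
  f(2.650000) = 0.022500
  f'(2.650000) = 5.300000
  x_2 = 2.650000 - 0.022500/5.300000 = 2.645755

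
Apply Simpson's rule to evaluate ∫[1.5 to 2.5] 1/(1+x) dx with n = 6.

f(x) = 1/(1+x)
a = 1.5, b = 2.5, n = 6
h = (b - a)/n = 0.166667

Simpson's rule: (h/3)[f(x₀) + 4f(x₁) + 2f(x₂) + ... + f(xₙ)]

x_0 = 1.5000, f(x_0) = 0.400000, coefficient = 1
x_1 = 1.6667, f(x_1) = 0.375000, coefficient = 4
x_2 = 1.8333, f(x_2) = 0.352941, coefficient = 2
x_3 = 2.0000, f(x_3) = 0.333333, coefficient = 4
x_4 = 2.1667, f(x_4) = 0.315789, coefficient = 2
x_5 = 2.3333, f(x_5) = 0.300000, coefficient = 4
x_6 = 2.5000, f(x_6) = 0.285714, coefficient = 1

I ≈ (0.166667/3) × 6.056509 = 0.336473
Exact value: 0.336472
Error: 0.000000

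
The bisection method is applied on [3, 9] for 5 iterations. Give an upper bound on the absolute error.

Bisection error bound: |error| ≤ (b-a)/2^n
|error| ≤ (9 - 3)/2^5 = 6/2^5
|error| ≤ 0.1875000000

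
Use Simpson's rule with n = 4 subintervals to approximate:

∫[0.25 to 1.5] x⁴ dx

f(x) = x⁴
a = 0.25, b = 1.5, n = 4
h = (b - a)/n = 0.312500

Simpson's rule: (h/3)[f(x₀) + 4f(x₁) + 2f(x₂) + ... + f(xₙ)]

x_0 = 0.2500, f(x_0) = 0.003906, coefficient = 1
x_1 = 0.5625, f(x_1) = 0.100113, coefficient = 4
x_2 = 0.8750, f(x_2) = 0.586182, coefficient = 2
x_3 = 1.1875, f(x_3) = 1.988541, coefficient = 4
x_4 = 1.5000, f(x_4) = 5.062500, coefficient = 1

I ≈ (0.312500/3) × 14.593384 = 1.520144
Exact value: 1.518555
Error: 0.001589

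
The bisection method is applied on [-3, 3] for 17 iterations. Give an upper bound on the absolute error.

Bisection error bound: |error| ≤ (b-a)/2^n
|error| ≤ (3 - (-3))/2^17 = 6/2^17
|error| ≤ 0.0000457764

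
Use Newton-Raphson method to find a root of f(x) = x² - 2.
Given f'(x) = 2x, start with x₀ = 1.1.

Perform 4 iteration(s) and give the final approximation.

f(x) = x² - 2
f'(x) = 2x
x₀ = 1.1

Newton-Raphson formula: x_{n+1} = x_n - f(x_n)/f'(x_n)

Iteration 1:
  f(1.100000) = -0.790000
  f'(1.100000) = 2.200000
  x_1 = 1.100000 - (-0.790000)/2.200000 = 1.459091
Iteration 2:
  f(1.459091) = 0.128946
  f'(1.459091) = 2.918182
  x_2 = 1.459091 - 0.128946/2.918182 = 1.414904
Iteration 3:
  f(1.414904) = 0.001953
  f'(1.414904) = 2.829807
  x_3 = 1.414904 - 0.001953/2.829807 = 1.414214
Iteration 4:
  f(1.414214) = 0.000000
  f'(1.414214) = 2.828427
  x_4 = 1.414214 - 0.000000/2.828427 = 1.414214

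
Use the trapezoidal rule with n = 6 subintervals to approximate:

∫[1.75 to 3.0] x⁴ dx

f(x) = x⁴
a = 1.75, b = 3.0, n = 6
h = (b - a)/n = 0.208333

Trapezoidal rule: (h/2)[f(x₀) + 2f(x₁) + 2f(x₂) + ... + f(xₙ)]

x_0 = 1.7500, f(x_0) = 9.378906, coefficient = 1
x_1 = 1.9583, f(x_1) = 14.707758, coefficient = 2
x_2 = 2.1667, f(x_2) = 22.037809, coefficient = 2
x_3 = 2.3750, f(x_3) = 31.816650, coefficient = 2
x_4 = 2.5833, f(x_4) = 44.537085, coefficient = 2
x_5 = 2.7917, f(x_5) = 60.737127, coefficient = 2
x_6 = 3.0000, f(x_6) = 81.000000, coefficient = 1

I ≈ (0.208333/2) × 438.051764 = 45.630392
Exact value: 45.317383
Error: 0.313009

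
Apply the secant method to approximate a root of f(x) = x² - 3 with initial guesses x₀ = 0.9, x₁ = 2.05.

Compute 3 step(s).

f(x) = x² - 3
x₀ = 0.9, x₁ = 2.05

Secant formula: x_{n+1} = x_n - f(x_n)(x_n - x_{n-1})/(f(x_n) - f(x_{n-1}))

Iteration 1:
  f(0.900000) = -2.190000
  f(2.050000) = 1.202500
  x_2 = 2.050000 - 1.202500×(2.050000 - 0.900000)/(1.202500 - (-2.190000))
       = 1.642373
Iteration 2:
  f(2.050000) = 1.202500
  f(1.642373) = -0.302611
  x_3 = 1.642373 - (-0.302611)×(1.642373 - 2.050000)/(-0.302611 - 1.202500)
       = 1.724329
Iteration 3:
  f(1.642373) = -0.302611
  f(1.724329) = -0.026691
  x_4 = 1.724329 - (-0.026691)×(1.724329 - 1.642373)/(-0.026691 - (-0.302611))
       = 1.732257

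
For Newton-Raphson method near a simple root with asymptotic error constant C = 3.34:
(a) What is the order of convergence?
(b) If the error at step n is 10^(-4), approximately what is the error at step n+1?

(a) Newton-Raphson has quadratic (order 2) convergence near simple roots.
    This means |e_{n+1}| ≈ C|e_n|².

(b) With |e_n| = 10^(-4) and C = 3.34:
    |e_{n+1}| ≈ 3.34 × (10^(-4))² = 3.34 × 10^(-8)

(a) 2 (quadratic); (b) |e_{n+1}| ≈ 3.340e-08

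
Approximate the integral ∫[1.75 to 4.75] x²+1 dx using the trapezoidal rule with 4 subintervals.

f(x) = x²+1
a = 1.75, b = 4.75, n = 4
h = (b - a)/n = 0.750000

Trapezoidal rule: (h/2)[f(x₀) + 2f(x₁) + 2f(x₂) + ... + f(xₙ)]

x_0 = 1.7500, f(x_0) = 4.062500, coefficient = 1
x_1 = 2.5000, f(x_1) = 7.250000, coefficient = 2
x_2 = 3.2500, f(x_2) = 11.562500, coefficient = 2
x_3 = 4.0000, f(x_3) = 17.000000, coefficient = 2
x_4 = 4.7500, f(x_4) = 23.562500, coefficient = 1

I ≈ (0.750000/2) × 99.250000 = 37.218750
Exact value: 36.937500
Error: 0.281250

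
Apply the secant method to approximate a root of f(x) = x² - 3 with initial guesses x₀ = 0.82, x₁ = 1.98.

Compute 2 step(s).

f(x) = x² - 3
x₀ = 0.82, x₁ = 1.98

Secant formula: x_{n+1} = x_n - f(x_n)(x_n - x_{n-1})/(f(x_n) - f(x_{n-1}))

Iteration 1:
  f(0.820000) = -2.327600
  f(1.980000) = 0.920400
  x_2 = 1.980000 - 0.920400×(1.980000 - 0.820000)/(0.920400 - (-2.327600))
       = 1.651286
Iteration 2:
  f(1.980000) = 0.920400
  f(1.651286) = -0.273255
  x_3 = 1.651286 - (-0.273255)×(1.651286 - 1.980000)/(-0.273255 - 0.920400)
       = 1.726536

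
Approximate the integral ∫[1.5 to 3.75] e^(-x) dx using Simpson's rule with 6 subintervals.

f(x) = e^(-x)
a = 1.5, b = 3.75, n = 6
h = (b - a)/n = 0.375000

Simpson's rule: (h/3)[f(x₀) + 4f(x₁) + 2f(x₂) + ... + f(xₙ)]

x_0 = 1.5000, f(x_0) = 0.223130, coefficient = 1
x_1 = 1.8750, f(x_1) = 0.153355, coefficient = 4
x_2 = 2.2500, f(x_2) = 0.105399, coefficient = 2
x_3 = 2.6250, f(x_3) = 0.072440, coefficient = 4
x_4 = 3.0000, f(x_4) = 0.049787, coefficient = 2
x_5 = 3.3750, f(x_5) = 0.034218, coefficient = 4
x_6 = 3.7500, f(x_6) = 0.023518, coefficient = 1

I ≈ (0.375000/3) × 1.597072 = 0.199634
Exact value: 0.199612
Error: 0.000022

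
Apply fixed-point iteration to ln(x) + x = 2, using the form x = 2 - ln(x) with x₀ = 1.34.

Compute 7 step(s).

Equation: ln(x) + x = 2
Fixed-point form: x = 2 - ln(x)
x₀ = 1.34

x_1 = g(1.340000) = 1.707330
x_2 = g(1.707330) = 1.465069
x_3 = g(1.465069) = 1.618098
x_4 = g(1.618098) = 1.518749
x_5 = g(1.518749) = 1.582113
x_6 = g(1.582113) = 1.541239
x_7 = g(1.541239) = 1.567414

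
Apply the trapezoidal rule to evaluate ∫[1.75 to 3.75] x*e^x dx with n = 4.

f(x) = x*e^x
a = 1.75, b = 3.75, n = 4
h = (b - a)/n = 0.500000

Trapezoidal rule: (h/2)[f(x₀) + 2f(x₁) + 2f(x₂) + ... + f(xₙ)]

x_0 = 1.7500, f(x_0) = 10.070555, coefficient = 1
x_1 = 2.2500, f(x_1) = 21.347406, coefficient = 2
x_2 = 2.7500, f(x_2) = 43.017238, coefficient = 2
x_3 = 3.2500, f(x_3) = 83.818605, coefficient = 2
x_4 = 3.7500, f(x_4) = 159.454058, coefficient = 1

I ≈ (0.500000/2) × 465.891108 = 116.472777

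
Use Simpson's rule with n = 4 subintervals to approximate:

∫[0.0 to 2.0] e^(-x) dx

f(x) = e^(-x)
a = 0.0, b = 2.0, n = 4
h = (b - a)/n = 0.500000

Simpson's rule: (h/3)[f(x₀) + 4f(x₁) + 2f(x₂) + ... + f(xₙ)]

x_0 = 0.0000, f(x_0) = 1.000000, coefficient = 1
x_1 = 0.5000, f(x_1) = 0.606531, coefficient = 4
x_2 = 1.0000, f(x_2) = 0.367879, coefficient = 2
x_3 = 1.5000, f(x_3) = 0.223130, coefficient = 4
x_4 = 2.0000, f(x_4) = 0.135335, coefficient = 1

I ≈ (0.500000/3) × 5.189737 = 0.864956
Exact value: 0.864665
Error: 0.000292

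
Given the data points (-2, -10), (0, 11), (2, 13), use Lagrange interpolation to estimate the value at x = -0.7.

Lagrange interpolation formula:
P(x) = Σ yᵢ × Lᵢ(x)
where Lᵢ(x) = Π_{j≠i} (x - xⱼ)/(xᵢ - xⱼ)

L_0(-0.7) = (-0.7 - 0)/(-2 - 0) × (-0.7 - 2)/(-2 - 2) = 0.236250
L_1(-0.7) = (-0.7 - (-2))/(0 - (-2)) × (-0.7 - 2)/(0 - 2) = 0.877500
L_2(-0.7) = (-0.7 - (-2))/(2 - (-2)) × (-0.7 - 0)/(2 - 0) = -0.113750

P(-0.7) = (-10)×L_0(-0.7) + 11×L_1(-0.7) + 13×L_2(-0.7)
P(-0.7) = 5.811250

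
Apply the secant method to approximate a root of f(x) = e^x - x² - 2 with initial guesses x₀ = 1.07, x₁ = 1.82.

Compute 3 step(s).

f(x) = e^x - x² - 2
x₀ = 1.07, x₁ = 1.82

Secant formula: x_{n+1} = x_n - f(x_n)(x_n - x_{n-1})/(f(x_n) - f(x_{n-1}))

Iteration 1:
  f(1.070000) = -0.229521
  f(1.820000) = 0.859458
  x_2 = 1.820000 - 0.859458×(1.820000 - 1.070000)/(0.859458 - (-0.229521))
       = 1.228075
Iteration 2:
  f(1.820000) = 0.859458
  f(1.228075) = -0.093518
  x_3 = 1.228075 - (-0.093518)×(1.228075 - 1.820000)/(-0.093518 - 0.859458)
       = 1.286162
Iteration 3:
  f(1.228075) = -0.093518
  f(1.286162) = -0.035342
  x_4 = 1.286162 - (-0.035342)×(1.286162 - 1.228075)/(-0.035342 - (-0.093518))
       = 1.321450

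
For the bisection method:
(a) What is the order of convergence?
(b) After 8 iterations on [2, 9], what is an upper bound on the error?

(a) Bisection has linear (order 1) convergence; the error is halved each step.

(b) Error bound = (b-a)/2^n = (9 - 2)/2^{8}
    = 7/2^{8}

(a) 1 (linear); (b) error ≤ 2.73e-02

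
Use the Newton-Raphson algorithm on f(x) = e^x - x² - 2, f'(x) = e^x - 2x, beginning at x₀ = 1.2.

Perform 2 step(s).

f(x) = e^x - x² - 2
f'(x) = e^x - 2x
x₀ = 1.2

Newton-Raphson formula: x_{n+1} = x_n - f(x_n)/f'(x_n)

Iteration 1:
  f(1.200000) = -0.119883
  f'(1.200000) = 0.920117
  x_1 = 1.200000 - (-0.119883)/0.920117 = 1.330291
Iteration 2:
  f(1.330291) = 0.012470
  f'(1.330291) = 1.121562
  x_2 = 1.330291 - 0.012470/1.121562 = 1.319173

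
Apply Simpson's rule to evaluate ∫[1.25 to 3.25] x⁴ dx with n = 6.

f(x) = x⁴
a = 1.25, b = 3.25, n = 6
h = (b - a)/n = 0.333333

Simpson's rule: (h/3)[f(x₀) + 4f(x₁) + 2f(x₂) + ... + f(xₙ)]

x_0 = 1.2500, f(x_0) = 2.441406, coefficient = 1
x_1 = 1.5833, f(x_1) = 6.284770, coefficient = 4
x_2 = 1.9167, f(x_2) = 13.495419, coefficient = 2
x_3 = 2.2500, f(x_3) = 25.628906, coefficient = 4
x_4 = 2.5833, f(x_4) = 44.537085, coefficient = 2
x_5 = 2.9167, f(x_5) = 72.368104, coefficient = 4
x_6 = 3.2500, f(x_6) = 111.566406, coefficient = 1

I ≈ (0.333333/3) × 647.199942 = 71.911105
Exact value: 71.907813
Error: 0.003292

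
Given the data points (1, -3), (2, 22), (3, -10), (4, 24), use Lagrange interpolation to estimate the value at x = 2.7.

Lagrange interpolation formula:
P(x) = Σ yᵢ × Lᵢ(x)
where Lᵢ(x) = Π_{j≠i} (x - xⱼ)/(xᵢ - xⱼ)

L_0(2.7) = (2.7 - 2)/(1 - 2) × (2.7 - 3)/(1 - 3) × (2.7 - 4)/(1 - 4) = -0.045500
L_1(2.7) = (2.7 - 1)/(2 - 1) × (2.7 - 3)/(2 - 3) × (2.7 - 4)/(2 - 4) = 0.331500
L_2(2.7) = (2.7 - 1)/(3 - 1) × (2.7 - 2)/(3 - 2) × (2.7 - 4)/(3 - 4) = 0.773500
L_3(2.7) = (2.7 - 1)/(4 - 1) × (2.7 - 2)/(4 - 2) × (2.7 - 3)/(4 - 3) = -0.059500

P(2.7) = (-3)×L_0(2.7) + 22×L_1(2.7) + (-10)×L_2(2.7) + 24×L_3(2.7)
P(2.7) = -1.733500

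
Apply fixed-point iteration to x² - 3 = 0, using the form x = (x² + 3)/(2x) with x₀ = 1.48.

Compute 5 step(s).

Equation: x² - 3 = 0
Fixed-point form: x = (x² + 3)/(2x)
x₀ = 1.48

x_1 = g(1.480000) = 1.753514
x_2 = g(1.753514) = 1.732182
x_3 = g(1.732182) = 1.732051
x_4 = g(1.732051) = 1.732051
x_5 = g(1.732051) = 1.732051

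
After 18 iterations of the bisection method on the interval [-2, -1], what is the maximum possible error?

Bisection error bound: |error| ≤ (b-a)/2^n
|error| ≤ (-1 - (-2))/2^18 = 1/2^18
|error| ≤ 0.0000038147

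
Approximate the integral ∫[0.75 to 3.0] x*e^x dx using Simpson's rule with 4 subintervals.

f(x) = x*e^x
a = 0.75, b = 3.0, n = 4
h = (b - a)/n = 0.562500

Simpson's rule: (h/3)[f(x₀) + 4f(x₁) + 2f(x₂) + ... + f(xₙ)]

x_0 = 0.7500, f(x_0) = 1.587750, coefficient = 1
x_1 = 1.3125, f(x_1) = 4.876529, coefficient = 4
x_2 = 1.8750, f(x_2) = 12.226536, coefficient = 2
x_3 = 2.4375, f(x_3) = 27.895710, coefficient = 4
x_4 = 3.0000, f(x_4) = 60.256611, coefficient = 1

I ≈ (0.562500/3) × 217.386390 = 40.759948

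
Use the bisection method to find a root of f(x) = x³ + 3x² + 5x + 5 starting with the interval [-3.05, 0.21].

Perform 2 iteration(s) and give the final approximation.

f(x) = x³ + 3x² + 5x + 5
Initial interval: [-3.05, 0.21]

Iteration 1:
  c_1 = (-3.050000 + 0.210000)/2 = -1.420000
  f(c_1) = f(-1.420000) = 1.085912
  f(a) × f(c) < 0, new interval: [-3.050000, -1.420000]
Iteration 2:
  c_2 = (-3.050000 + (-1.420000))/2 = -2.235000
  f(c_2) = f(-2.235000) = -2.353653
  f(a) × f(c) ≥ 0, new interval: [-2.235000, -1.420000]

After 2 iteration(s), the approximation is c_2 = -2.235000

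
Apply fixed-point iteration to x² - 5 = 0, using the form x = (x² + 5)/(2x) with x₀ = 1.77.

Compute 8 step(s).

Equation: x² - 5 = 0
Fixed-point form: x = (x² + 5)/(2x)
x₀ = 1.77

x_1 = g(1.770000) = 2.297429
x_2 = g(2.297429) = 2.236887
x_3 = g(2.236887) = 2.236068
x_4 = g(2.236068) = 2.236068
x_5 = g(2.236068) = 2.236068
x_6 = g(2.236068) = 2.236068
x_7 = g(2.236068) = 2.236068
x_8 = g(2.236068) = 2.236068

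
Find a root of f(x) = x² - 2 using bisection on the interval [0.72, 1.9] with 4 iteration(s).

f(x) = x² - 2
Initial interval: [0.72, 1.9]

Iteration 1:
  c_1 = (0.720000 + 1.900000)/2 = 1.310000
  f(c_1) = f(1.310000) = -0.283900
  f(a) × f(c) ≥ 0, new interval: [1.310000, 1.900000]
Iteration 2:
  c_2 = (1.310000 + 1.900000)/2 = 1.605000
  f(c_2) = f(1.605000) = 0.576025
  f(a) × f(c) < 0, new interval: [1.310000, 1.605000]
Iteration 3:
  c_3 = (1.310000 + 1.605000)/2 = 1.457500
  f(c_3) = f(1.457500) = 0.124306
  f(a) × f(c) < 0, new interval: [1.310000, 1.457500]
Iteration 4:
  c_4 = (1.310000 + 1.457500)/2 = 1.383750
  f(c_4) = f(1.383750) = -0.085236
  f(a) × f(c) ≥ 0, new interval: [1.383750, 1.457500]

After 4 iteration(s), the approximation is c_4 = 1.383750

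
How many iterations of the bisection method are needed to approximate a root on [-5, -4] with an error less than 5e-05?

We need (b-a)/2^n ≤ 5e-05
(-4 - (-5))/2^n ≤ 5e-05
1/2^n ≤ 5e-05
2^n ≥ 20000
n ≥ log₂(20000) = 14.29
n ≥ 15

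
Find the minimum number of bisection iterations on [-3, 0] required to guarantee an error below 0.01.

We need (b-a)/2^n ≤ 0.01
(0 - (-3))/2^n ≤ 0.01
3/2^n ≤ 0.01
2^n ≥ 300
n ≥ log₂(300) = 8.23
n ≥ 9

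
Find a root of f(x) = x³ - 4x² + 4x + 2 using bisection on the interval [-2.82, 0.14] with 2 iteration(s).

f(x) = x³ - 4x² + 4x + 2
Initial interval: [-2.82, 0.14]

Iteration 1:
  c_1 = (-2.820000 + 0.140000)/2 = -1.340000
  f(c_1) = f(-1.340000) = -12.948504
  f(a) × f(c) ≥ 0, new interval: [-1.340000, 0.140000]
Iteration 2:
  c_2 = (-1.340000 + 0.140000)/2 = -0.600000
  f(c_2) = f(-0.600000) = -2.056000
  f(a) × f(c) ≥ 0, new interval: [-0.600000, 0.140000]

After 2 iteration(s), the approximation is c_2 = -0.600000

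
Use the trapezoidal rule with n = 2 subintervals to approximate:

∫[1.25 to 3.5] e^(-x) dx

f(x) = e^(-x)
a = 1.25, b = 3.5, n = 2
h = (b - a)/n = 1.125000

Trapezoidal rule: (h/2)[f(x₀) + 2f(x₁) + 2f(x₂) + ... + f(xₙ)]

x_0 = 1.2500, f(x_0) = 0.286505, coefficient = 1
x_1 = 2.3750, f(x_1) = 0.093014, coefficient = 2
x_2 = 3.5000, f(x_2) = 0.030197, coefficient = 1

I ≈ (1.125000/2) × 0.502731 = 0.282786
Exact value: 0.256307
Error: 0.026479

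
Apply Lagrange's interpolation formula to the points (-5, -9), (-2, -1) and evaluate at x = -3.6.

Lagrange interpolation formula:
P(x) = Σ yᵢ × Lᵢ(x)
where Lᵢ(x) = Π_{j≠i} (x - xⱼ)/(xᵢ - xⱼ)

L_0(-3.6) = (-3.6 - (-2))/(-5 - (-2)) = 0.533333
L_1(-3.6) = (-3.6 - (-5))/(-2 - (-5)) = 0.466667

P(-3.6) = (-9)×L_0(-3.6) + (-1)×L_1(-3.6)
P(-3.6) = -5.266667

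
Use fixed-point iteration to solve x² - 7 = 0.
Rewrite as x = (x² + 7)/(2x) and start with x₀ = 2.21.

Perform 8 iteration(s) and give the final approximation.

Equation: x² - 7 = 0
Fixed-point form: x = (x² + 7)/(2x)
x₀ = 2.21

x_1 = g(2.210000) = 2.688710
x_2 = g(2.688710) = 2.646095
x_3 = g(2.646095) = 2.645751
x_4 = g(2.645751) = 2.645751
x_5 = g(2.645751) = 2.645751
x_6 = g(2.645751) = 2.645751
x_7 = g(2.645751) = 2.645751
x_8 = g(2.645751) = 2.645751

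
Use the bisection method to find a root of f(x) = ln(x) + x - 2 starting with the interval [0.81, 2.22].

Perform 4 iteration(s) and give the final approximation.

f(x) = ln(x) + x - 2
Initial interval: [0.81, 2.22]

Iteration 1:
  c_1 = (0.810000 + 2.220000)/2 = 1.515000
  f(c_1) = f(1.515000) = -0.069585
  f(a) × f(c) ≥ 0, new interval: [1.515000, 2.220000]
Iteration 2:
  c_2 = (1.515000 + 2.220000)/2 = 1.867500
  f(c_2) = f(1.867500) = 0.492101
  f(a) × f(c) < 0, new interval: [1.515000, 1.867500]
Iteration 3:
  c_3 = (1.515000 + 1.867500)/2 = 1.691250
  f(c_3) = f(1.691250) = 0.216718
  f(a) × f(c) < 0, new interval: [1.515000, 1.691250]
Iteration 4:
  c_4 = (1.515000 + 1.691250)/2 = 1.603125
  f(c_4) = f(1.603125) = 0.075080
  f(a) × f(c) < 0, new interval: [1.515000, 1.603125]

After 4 iteration(s), the approximation is c_4 = 1.603125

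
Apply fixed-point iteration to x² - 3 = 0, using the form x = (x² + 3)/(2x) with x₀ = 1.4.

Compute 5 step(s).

Equation: x² - 3 = 0
Fixed-point form: x = (x² + 3)/(2x)
x₀ = 1.4

x_1 = g(1.400000) = 1.771429
x_2 = g(1.771429) = 1.732488
x_3 = g(1.732488) = 1.732051
x_4 = g(1.732051) = 1.732051
x_5 = g(1.732051) = 1.732051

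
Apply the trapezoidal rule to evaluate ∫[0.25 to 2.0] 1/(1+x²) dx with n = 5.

f(x) = 1/(1+x²)
a = 0.25, b = 2.0, n = 5
h = (b - a)/n = 0.350000

Trapezoidal rule: (h/2)[f(x₀) + 2f(x₁) + 2f(x₂) + ... + f(xₙ)]

x_0 = 0.2500, f(x_0) = 0.941176, coefficient = 1
x_1 = 0.6000, f(x_1) = 0.735294, coefficient = 2
x_2 = 0.9500, f(x_2) = 0.525624, coefficient = 2
x_3 = 1.3000, f(x_3) = 0.371747, coefficient = 2
x_4 = 1.6500, f(x_4) = 0.268637, coefficient = 2
x_5 = 2.0000, f(x_5) = 0.200000, coefficient = 1

I ≈ (0.350000/2) × 4.943781 = 0.865162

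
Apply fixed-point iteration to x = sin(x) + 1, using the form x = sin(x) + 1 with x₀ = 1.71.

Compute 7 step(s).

Equation: x = sin(x) + 1
Fixed-point form: x = sin(x) + 1
x₀ = 1.71

x_1 = g(1.710000) = 1.990327
x_2 = g(1.990327) = 1.913280
x_3 = g(1.913280) = 1.941923
x_4 = g(1.941923) = 1.931919
x_5 = g(1.931919) = 1.935501
x_6 = g(1.935501) = 1.934229
x_7 = g(1.934229) = 1.934682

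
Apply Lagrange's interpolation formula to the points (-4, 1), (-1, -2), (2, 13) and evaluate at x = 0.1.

Lagrange interpolation formula:
P(x) = Σ yᵢ × Lᵢ(x)
where Lᵢ(x) = Π_{j≠i} (x - xⱼ)/(xᵢ - xⱼ)

L_0(0.1) = (0.1 - (-1))/(-4 - (-1)) × (0.1 - 2)/(-4 - 2) = -0.116111
L_1(0.1) = (0.1 - (-4))/(-1 - (-4)) × (0.1 - 2)/(-1 - 2) = 0.865556
L_2(0.1) = (0.1 - (-4))/(2 - (-4)) × (0.1 - (-1))/(2 - (-1)) = 0.250556

P(0.1) = 1×L_0(0.1) + (-2)×L_1(0.1) + 13×L_2(0.1)
P(0.1) = 1.410000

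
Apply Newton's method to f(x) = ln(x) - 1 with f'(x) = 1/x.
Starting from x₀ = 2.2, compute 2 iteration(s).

f(x) = ln(x) - 1
f'(x) = 1/x
x₀ = 2.2

Newton-Raphson formula: x_{n+1} = x_n - f(x_n)/f'(x_n)

Iteration 1:
  f(2.200000) = -0.211543
  f'(2.200000) = 0.454545
  x_1 = 2.200000 - (-0.211543)/0.454545 = 2.665394
Iteration 2:
  f(2.665394) = -0.019648
  f'(2.665394) = 0.375179
  x_2 = 2.665394 - (-0.019648)/0.375179 = 2.717764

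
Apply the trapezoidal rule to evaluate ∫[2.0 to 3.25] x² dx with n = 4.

f(x) = x²
a = 2.0, b = 3.25, n = 4
h = (b - a)/n = 0.312500

Trapezoidal rule: (h/2)[f(x₀) + 2f(x₁) + 2f(x₂) + ... + f(xₙ)]

x_0 = 2.0000, f(x_0) = 4.000000, coefficient = 1
x_1 = 2.3125, f(x_1) = 5.347656, coefficient = 2
x_2 = 2.6250, f(x_2) = 6.890625, coefficient = 2
x_3 = 2.9375, f(x_3) = 8.628906, coefficient = 2
x_4 = 3.2500, f(x_4) = 10.562500, coefficient = 1

I ≈ (0.312500/2) × 56.296875 = 8.796387
Exact value: 8.776042
Error: 0.020345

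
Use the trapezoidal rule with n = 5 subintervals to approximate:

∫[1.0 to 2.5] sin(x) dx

f(x) = sin(x)
a = 1.0, b = 2.5, n = 5
h = (b - a)/n = 0.300000

Trapezoidal rule: (h/2)[f(x₀) + 2f(x₁) + 2f(x₂) + ... + f(xₙ)]

x_0 = 1.0000, f(x_0) = 0.841471, coefficient = 1
x_1 = 1.3000, f(x_1) = 0.963558, coefficient = 2
x_2 = 1.6000, f(x_2) = 0.999574, coefficient = 2
x_3 = 1.9000, f(x_3) = 0.946300, coefficient = 2
x_4 = 2.2000, f(x_4) = 0.808496, coefficient = 2
x_5 = 2.5000, f(x_5) = 0.598472, coefficient = 1

I ≈ (0.300000/2) × 8.875800 = 1.331370
Exact value: 1.341446
Error: 0.010076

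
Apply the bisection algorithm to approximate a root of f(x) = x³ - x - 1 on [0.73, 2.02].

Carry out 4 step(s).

f(x) = x³ - x - 1
Initial interval: [0.73, 2.02]

Iteration 1:
  c_1 = (0.730000 + 2.020000)/2 = 1.375000
  f(c_1) = f(1.375000) = 0.224609
  f(a) × f(c) < 0, new interval: [0.730000, 1.375000]
Iteration 2:
  c_2 = (0.730000 + 1.375000)/2 = 1.052500
  f(c_2) = f(1.052500) = -0.886587
  f(a) × f(c) ≥ 0, new interval: [1.052500, 1.375000]
Iteration 3:
  c_3 = (1.052500 + 1.375000)/2 = 1.213750
  f(c_3) = f(1.213750) = -0.425667
  f(a) × f(c) ≥ 0, new interval: [1.213750, 1.375000]
Iteration 4:
  c_4 = (1.213750 + 1.375000)/2 = 1.294375
  f(c_4) = f(1.294375) = -0.125771
  f(a) × f(c) ≥ 0, new interval: [1.294375, 1.375000]

After 4 iteration(s), the approximation is c_4 = 1.294375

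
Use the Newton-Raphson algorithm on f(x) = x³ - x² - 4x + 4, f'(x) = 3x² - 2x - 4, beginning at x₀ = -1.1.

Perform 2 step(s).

f(x) = x³ - x² - 4x + 4
f'(x) = 3x² - 2x - 4
x₀ = -1.1

Newton-Raphson formula: x_{n+1} = x_n - f(x_n)/f'(x_n)

Iteration 1:
  f(-1.100000) = 5.859000
  f'(-1.100000) = 1.830000
  x_1 = -1.100000 - 5.859000/1.830000 = -4.301639
Iteration 2:
  f(-4.301639) = -76.895513
  f'(-4.301639) = 60.115582
  x_2 = -4.301639 - (-76.895513)/60.115582 = -3.022512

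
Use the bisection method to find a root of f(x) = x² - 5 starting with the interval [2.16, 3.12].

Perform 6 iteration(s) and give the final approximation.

f(x) = x² - 5
Initial interval: [2.16, 3.12]

Iteration 1:
  c_1 = (2.160000 + 3.120000)/2 = 2.640000
  f(c_1) = f(2.640000) = 1.969600
  f(a) × f(c) < 0, new interval: [2.160000, 2.640000]
Iteration 2:
  c_2 = (2.160000 + 2.640000)/2 = 2.400000
  f(c_2) = f(2.400000) = 0.760000
  f(a) × f(c) < 0, new interval: [2.160000, 2.400000]
Iteration 3:
  c_3 = (2.160000 + 2.400000)/2 = 2.280000
  f(c_3) = f(2.280000) = 0.198400
  f(a) × f(c) < 0, new interval: [2.160000, 2.280000]
Iteration 4:
  c_4 = (2.160000 + 2.280000)/2 = 2.220000
  f(c_4) = f(2.220000) = -0.071600
  f(a) × f(c) ≥ 0, new interval: [2.220000, 2.280000]
Iteration 5:
  c_5 = (2.220000 + 2.280000)/2 = 2.250000
  f(c_5) = f(2.250000) = 0.062500
  f(a) × f(c) < 0, new interval: [2.220000, 2.250000]
Iteration 6:
  c_6 = (2.220000 + 2.250000)/2 = 2.235000
  f(c_6) = f(2.235000) = -0.004775
  f(a) × f(c) ≥ 0, new interval: [2.235000, 2.250000]

After 6 iteration(s), the approximation is c_6 = 2.235000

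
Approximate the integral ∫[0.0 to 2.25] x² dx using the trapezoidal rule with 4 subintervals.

f(x) = x²
a = 0.0, b = 2.25, n = 4
h = (b - a)/n = 0.562500

Trapezoidal rule: (h/2)[f(x₀) + 2f(x₁) + 2f(x₂) + ... + f(xₙ)]

x_0 = 0.0000, f(x_0) = 0.000000, coefficient = 1
x_1 = 0.5625, f(x_1) = 0.316406, coefficient = 2
x_2 = 1.1250, f(x_2) = 1.265625, coefficient = 2
x_3 = 1.6875, f(x_3) = 2.847656, coefficient = 2
x_4 = 2.2500, f(x_4) = 5.062500, coefficient = 1

I ≈ (0.562500/2) × 13.921875 = 3.915527
Exact value: 3.796875
Error: 0.118652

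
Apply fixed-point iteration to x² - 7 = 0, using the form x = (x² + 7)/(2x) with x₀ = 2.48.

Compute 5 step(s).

Equation: x² - 7 = 0
Fixed-point form: x = (x² + 7)/(2x)
x₀ = 2.48

x_1 = g(2.480000) = 2.651290
x_2 = g(2.651290) = 2.645757
x_3 = g(2.645757) = 2.645751
x_4 = g(2.645751) = 2.645751
x_5 = g(2.645751) = 2.645751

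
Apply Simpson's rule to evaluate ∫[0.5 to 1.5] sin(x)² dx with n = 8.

f(x) = sin(x)²
a = 0.5, b = 1.5, n = 8
h = (b - a)/n = 0.125000

Simpson's rule: (h/3)[f(x₀) + 4f(x₁) + 2f(x₂) + ... + f(xₙ)]

x_0 = 0.5000, f(x_0) = 0.229849, coefficient = 1
x_1 = 0.6250, f(x_1) = 0.342339, coefficient = 4
x_2 = 0.7500, f(x_2) = 0.464631, coefficient = 2
x_3 = 0.8750, f(x_3) = 0.589123, coefficient = 4
x_4 = 1.0000, f(x_4) = 0.708073, coefficient = 2
x_5 = 1.1250, f(x_5) = 0.814087, coefficient = 4
x_6 = 1.2500, f(x_6) = 0.900572, coefficient = 2
x_7 = 1.3750, f(x_7) = 0.962151, coefficient = 4
x_8 = 1.5000, f(x_8) = 0.994996, coefficient = 1

I ≈ (0.125000/3) × 16.202198 = 0.675092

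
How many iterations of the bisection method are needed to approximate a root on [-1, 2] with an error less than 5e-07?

We need (b-a)/2^n ≤ 5e-07
(2 - (-1))/2^n ≤ 5e-07
3/2^n ≤ 5e-07
2^n ≥ 6000000
n ≥ log₂(6000000) = 22.52
n ≥ 23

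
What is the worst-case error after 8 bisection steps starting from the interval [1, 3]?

Bisection error bound: |error| ≤ (b-a)/2^n
|error| ≤ (3 - 1)/2^8 = 2/2^8
|error| ≤ 0.0078125000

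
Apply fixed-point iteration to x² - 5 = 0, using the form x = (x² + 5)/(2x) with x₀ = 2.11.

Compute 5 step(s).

Equation: x² - 5 = 0
Fixed-point form: x = (x² + 5)/(2x)
x₀ = 2.11

x_1 = g(2.110000) = 2.239834
x_2 = g(2.239834) = 2.236071
x_3 = g(2.236071) = 2.236068
x_4 = g(2.236068) = 2.236068
x_5 = g(2.236068) = 2.236068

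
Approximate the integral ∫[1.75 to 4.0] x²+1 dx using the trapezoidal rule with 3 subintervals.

f(x) = x²+1
a = 1.75, b = 4.0, n = 3
h = (b - a)/n = 0.750000

Trapezoidal rule: (h/2)[f(x₀) + 2f(x₁) + 2f(x₂) + ... + f(xₙ)]

x_0 = 1.7500, f(x_0) = 4.062500, coefficient = 1
x_1 = 2.5000, f(x_1) = 7.250000, coefficient = 2
x_2 = 3.2500, f(x_2) = 11.562500, coefficient = 2
x_3 = 4.0000, f(x_3) = 17.000000, coefficient = 1

I ≈ (0.750000/2) × 58.687500 = 22.007812
Exact value: 21.796875
Error: 0.210938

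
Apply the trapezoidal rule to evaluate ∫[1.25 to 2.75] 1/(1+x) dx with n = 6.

f(x) = 1/(1+x)
a = 1.25, b = 2.75, n = 6
h = (b - a)/n = 0.250000

Trapezoidal rule: (h/2)[f(x₀) + 2f(x₁) + 2f(x₂) + ... + f(xₙ)]

x_0 = 1.2500, f(x_0) = 0.444444, coefficient = 1
x_1 = 1.5000, f(x_1) = 0.400000, coefficient = 2
x_2 = 1.7500, f(x_2) = 0.363636, coefficient = 2
x_3 = 2.0000, f(x_3) = 0.333333, coefficient = 2
x_4 = 2.2500, f(x_4) = 0.307692, coefficient = 2
x_5 = 2.5000, f(x_5) = 0.285714, coefficient = 2
x_6 = 2.7500, f(x_6) = 0.266667, coefficient = 1

I ≈ (0.250000/2) × 4.091864 = 0.511483
Exact value: 0.510826
Error: 0.000657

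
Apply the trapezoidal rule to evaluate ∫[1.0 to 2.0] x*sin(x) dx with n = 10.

f(x) = x*sin(x)
a = 1.0, b = 2.0, n = 10
h = (b - a)/n = 0.100000

Trapezoidal rule: (h/2)[f(x₀) + 2f(x₁) + 2f(x₂) + ... + f(xₙ)]

x_0 = 1.0000, f(x_0) = 0.841471, coefficient = 1
x_1 = 1.1000, f(x_1) = 0.980328, coefficient = 2
x_2 = 1.2000, f(x_2) = 1.118447, coefficient = 2
x_3 = 1.3000, f(x_3) = 1.252626, coefficient = 2
x_4 = 1.4000, f(x_4) = 1.379630, coefficient = 2
x_5 = 1.5000, f(x_5) = 1.496242, coefficient = 2
x_6 = 1.6000, f(x_6) = 1.599318, coefficient = 2
x_7 = 1.7000, f(x_7) = 1.685830, coefficient = 2
x_8 = 1.8000, f(x_8) = 1.752926, coefficient = 2
x_9 = 1.9000, f(x_9) = 1.797970, coefficient = 2
x_10 = 2.0000, f(x_10) = 1.818595, coefficient = 1

I ≈ (0.100000/2) × 28.786699 = 1.439335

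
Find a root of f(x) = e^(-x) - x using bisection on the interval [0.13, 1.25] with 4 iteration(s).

f(x) = e^(-x) - x
Initial interval: [0.13, 1.25]

Iteration 1:
  c_1 = (0.130000 + 1.250000)/2 = 0.690000
  f(c_1) = f(0.690000) = -0.188424
  f(a) × f(c) < 0, new interval: [0.130000, 0.690000]
Iteration 2:
  c_2 = (0.130000 + 0.690000)/2 = 0.410000
  f(c_2) = f(0.410000) = 0.253650
  f(a) × f(c) ≥ 0, new interval: [0.410000, 0.690000]
Iteration 3:
  c_3 = (0.410000 + 0.690000)/2 = 0.550000
  f(c_3) = f(0.550000) = 0.026950
  f(a) × f(c) ≥ 0, new interval: [0.550000, 0.690000]
Iteration 4:
  c_4 = (0.550000 + 0.690000)/2 = 0.620000
  f(c_4) = f(0.620000) = -0.082056
  f(a) × f(c) < 0, new interval: [0.550000, 0.620000]

After 4 iteration(s), the approximation is c_4 = 0.620000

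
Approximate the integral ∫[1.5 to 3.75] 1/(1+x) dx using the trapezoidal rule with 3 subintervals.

f(x) = 1/(1+x)
a = 1.5, b = 3.75, n = 3
h = (b - a)/n = 0.750000

Trapezoidal rule: (h/2)[f(x₀) + 2f(x₁) + 2f(x₂) + ... + f(xₙ)]

x_0 = 1.5000, f(x_0) = 0.400000, coefficient = 1
x_1 = 2.2500, f(x_1) = 0.307692, coefficient = 2
x_2 = 3.0000, f(x_2) = 0.250000, coefficient = 2
x_3 = 3.7500, f(x_3) = 0.210526, coefficient = 1

I ≈ (0.750000/2) × 1.725911 = 0.647217
Exact value: 0.641854
Error: 0.005363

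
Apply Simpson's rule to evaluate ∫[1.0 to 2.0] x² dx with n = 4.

f(x) = x²
a = 1.0, b = 2.0, n = 4
h = (b - a)/n = 0.250000

Simpson's rule: (h/3)[f(x₀) + 4f(x₁) + 2f(x₂) + ... + f(xₙ)]

x_0 = 1.0000, f(x_0) = 1.000000, coefficient = 1
x_1 = 1.2500, f(x_1) = 1.562500, coefficient = 4
x_2 = 1.5000, f(x_2) = 2.250000, coefficient = 2
x_3 = 1.7500, f(x_3) = 3.062500, coefficient = 4
x_4 = 2.0000, f(x_4) = 4.000000, coefficient = 1

I ≈ (0.250000/3) × 28.000000 = 2.333333
Exact value: 2.333333
Error: 0.000000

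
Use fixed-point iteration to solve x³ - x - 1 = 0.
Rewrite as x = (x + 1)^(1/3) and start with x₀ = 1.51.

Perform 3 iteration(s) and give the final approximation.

Equation: x³ - x - 1 = 0
Fixed-point form: x = (x + 1)^(1/3)
x₀ = 1.51

x_1 = g(1.510000) = 1.359016
x_2 = g(1.359016) = 1.331201
x_3 = g(1.331201) = 1.325948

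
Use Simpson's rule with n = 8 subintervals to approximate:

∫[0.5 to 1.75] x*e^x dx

f(x) = x*e^x
a = 0.5, b = 1.75, n = 8
h = (b - a)/n = 0.156250

Simpson's rule: (h/3)[f(x₀) + 4f(x₁) + 2f(x₂) + ... + f(xₙ)]

x_0 = 0.5000, f(x_0) = 0.824361, coefficient = 1
x_1 = 0.6562, f(x_1) = 1.264955, coefficient = 4
x_2 = 0.8125, f(x_2) = 1.830997, coefficient = 2
x_3 = 0.9688, f(x_3) = 2.552316, coefficient = 4
x_4 = 1.1250, f(x_4) = 3.465244, coefficient = 2
x_5 = 1.2812, f(x_5) = 4.613958, coefficient = 4
x_6 = 1.4375, f(x_6) = 6.052101, coefficient = 2
x_7 = 1.5938, f(x_7) = 7.844712, coefficient = 4
x_8 = 1.7500, f(x_8) = 10.070555, coefficient = 1

I ≈ (0.156250/3) × 98.695368 = 5.140384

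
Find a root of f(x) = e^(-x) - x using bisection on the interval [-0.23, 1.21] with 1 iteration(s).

f(x) = e^(-x) - x
Initial interval: [-0.23, 1.21]

Iteration 1:
  c_1 = (-0.230000 + 1.210000)/2 = 0.490000
  f(c_1) = f(0.490000) = 0.122626
  f(a) × f(c) ≥ 0, new interval: [0.490000, 1.210000]

After 1 iteration(s), the approximation is c_1 = 0.490000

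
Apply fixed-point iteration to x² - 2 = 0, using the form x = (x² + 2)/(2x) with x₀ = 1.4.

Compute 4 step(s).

Equation: x² - 2 = 0
Fixed-point form: x = (x² + 2)/(2x)
x₀ = 1.4

x_1 = g(1.400000) = 1.414286
x_2 = g(1.414286) = 1.414214
x_3 = g(1.414214) = 1.414214
x_4 = g(1.414214) = 1.414214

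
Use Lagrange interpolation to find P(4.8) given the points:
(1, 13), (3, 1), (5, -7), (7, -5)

Lagrange interpolation formula:
P(x) = Σ yᵢ × Lᵢ(x)
where Lᵢ(x) = Π_{j≠i} (x - xⱼ)/(xᵢ - xⱼ)

L_0(4.8) = (4.8 - 3)/(1 - 3) × (4.8 - 5)/(1 - 5) × (4.8 - 7)/(1 - 7) = -0.016500
L_1(4.8) = (4.8 - 1)/(3 - 1) × (4.8 - 5)/(3 - 5) × (4.8 - 7)/(3 - 7) = 0.104500
L_2(4.8) = (4.8 - 1)/(5 - 1) × (4.8 - 3)/(5 - 3) × (4.8 - 7)/(5 - 7) = 0.940500
L_3(4.8) = (4.8 - 1)/(7 - 1) × (4.8 - 3)/(7 - 3) × (4.8 - 5)/(7 - 5) = -0.028500

P(4.8) = 13×L_0(4.8) + 1×L_1(4.8) + (-7)×L_2(4.8) + (-5)×L_3(4.8)
P(4.8) = -6.551000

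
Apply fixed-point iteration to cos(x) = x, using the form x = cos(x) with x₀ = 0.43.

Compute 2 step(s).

Equation: cos(x) = x
Fixed-point form: x = cos(x)
x₀ = 0.43

x_1 = g(0.430000) = 0.908966
x_2 = g(0.908966) = 0.614562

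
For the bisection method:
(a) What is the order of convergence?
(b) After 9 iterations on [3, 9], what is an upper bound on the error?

(a) Bisection has linear (order 1) convergence; the error is halved each step.

(b) Error bound = (b-a)/2^n = (9 - 3)/2^{9}
    = 6/2^{9}

(a) 1 (linear); (b) error ≤ 1.17e-02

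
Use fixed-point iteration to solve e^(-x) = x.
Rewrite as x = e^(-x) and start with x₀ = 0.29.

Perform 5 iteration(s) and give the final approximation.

Equation: e^(-x) = x
Fixed-point form: x = e^(-x)
x₀ = 0.29

x_1 = g(0.290000) = 0.748264
x_2 = g(0.748264) = 0.473187
x_3 = g(0.473187) = 0.623013
x_4 = g(0.623013) = 0.536326
x_5 = g(0.536326) = 0.584893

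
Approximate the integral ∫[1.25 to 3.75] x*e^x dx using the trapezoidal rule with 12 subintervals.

f(x) = x*e^x
a = 1.25, b = 3.75, n = 12
h = (b - a)/n = 0.208333

Trapezoidal rule: (h/2)[f(x₀) + 2f(x₁) + 2f(x₂) + ... + f(xₙ)]

x_0 = 1.2500, f(x_0) = 4.362929, coefficient = 1
x_1 = 1.4583, f(x_1) = 6.269067, coefficient = 2
x_2 = 1.6667, f(x_2) = 8.824150, coefficient = 2
x_3 = 1.8750, f(x_3) = 12.226536, coefficient = 2
x_4 = 2.0833, f(x_4) = 16.731656, coefficient = 2
x_5 = 2.2917, f(x_5) = 22.667814, coefficient = 2
x_6 = 2.5000, f(x_6) = 30.456235, coefficient = 2
x_7 = 2.7083, f(x_7) = 40.636504, coefficient = 2
x_8 = 2.9167, f(x_8) = 53.898793, coefficient = 2
x_9 = 3.1250, f(x_9) = 71.124672, coefficient = 2
x_10 = 3.3333, f(x_10) = 93.438750, coefficient = 2
x_11 = 3.5417, f(x_11) = 122.273959, coefficient = 2
x_12 = 3.7500, f(x_12) = 159.454058, coefficient = 1

I ≈ (0.208333/2) × 1120.913257 = 116.761798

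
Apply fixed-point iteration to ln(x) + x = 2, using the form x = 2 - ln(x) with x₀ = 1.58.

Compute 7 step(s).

Equation: ln(x) + x = 2
Fixed-point form: x = 2 - ln(x)
x₀ = 1.58

x_1 = g(1.580000) = 1.542575
x_2 = g(1.542575) = 1.566547
x_3 = g(1.566547) = 1.551126
x_4 = g(1.551126) = 1.561019
x_5 = g(1.561019) = 1.554661
x_6 = g(1.554661) = 1.558742
x_7 = g(1.558742) = 1.556121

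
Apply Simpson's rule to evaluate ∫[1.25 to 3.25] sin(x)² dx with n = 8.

f(x) = sin(x)²
a = 1.25, b = 3.25, n = 8
h = (b - a)/n = 0.250000

Simpson's rule: (h/3)[f(x₀) + 4f(x₁) + 2f(x₂) + ... + f(xₙ)]

x_0 = 1.2500, f(x_0) = 0.900572, coefficient = 1
x_1 = 1.5000, f(x_1) = 0.994996, coefficient = 4
x_2 = 1.7500, f(x_2) = 0.968228, coefficient = 2
x_3 = 2.0000, f(x_3) = 0.826822, coefficient = 4
x_4 = 2.2500, f(x_4) = 0.605398, coefficient = 2
x_5 = 2.5000, f(x_5) = 0.358169, coefficient = 4
x_6 = 2.7500, f(x_6) = 0.145665, coefficient = 2
x_7 = 3.0000, f(x_7) = 0.019915, coefficient = 4
x_8 = 3.2500, f(x_8) = 0.011706, coefficient = 1

I ≈ (0.250000/3) × 13.150468 = 1.095872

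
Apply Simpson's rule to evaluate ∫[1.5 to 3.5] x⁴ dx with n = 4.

f(x) = x⁴
a = 1.5, b = 3.5, n = 4
h = (b - a)/n = 0.500000

Simpson's rule: (h/3)[f(x₀) + 4f(x₁) + 2f(x₂) + ... + f(xₙ)]

x_0 = 1.5000, f(x_0) = 5.062500, coefficient = 1
x_1 = 2.0000, f(x_1) = 16.000000, coefficient = 4
x_2 = 2.5000, f(x_2) = 39.062500, coefficient = 2
x_3 = 3.0000, f(x_3) = 81.000000, coefficient = 4
x_4 = 3.5000, f(x_4) = 150.062500, coefficient = 1

I ≈ (0.500000/3) × 621.250000 = 103.541667
Exact value: 103.525000
Error: 0.016667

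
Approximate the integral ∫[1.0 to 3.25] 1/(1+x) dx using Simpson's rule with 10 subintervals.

f(x) = 1/(1+x)
a = 1.0, b = 3.25, n = 10
h = (b - a)/n = 0.225000

Simpson's rule: (h/3)[f(x₀) + 4f(x₁) + 2f(x₂) + ... + f(xₙ)]

x_0 = 1.0000, f(x_0) = 0.500000, coefficient = 1
x_1 = 1.2250, f(x_1) = 0.449438, coefficient = 4
x_2 = 1.4500, f(x_2) = 0.408163, coefficient = 2
x_3 = 1.6750, f(x_3) = 0.373832, coefficient = 4
x_4 = 1.9000, f(x_4) = 0.344828, coefficient = 2
x_5 = 2.1250, f(x_5) = 0.320000, coefficient = 4
x_6 = 2.3500, f(x_6) = 0.298507, coefficient = 2
x_7 = 2.5750, f(x_7) = 0.279720, coefficient = 4
x_8 = 2.8000, f(x_8) = 0.263158, coefficient = 2
x_9 = 3.0250, f(x_9) = 0.248447, coefficient = 4
x_10 = 3.2500, f(x_10) = 0.235294, coefficient = 1

I ≈ (0.225000/3) × 10.050356 = 0.753777
Exact value: 0.753772
Error: 0.000005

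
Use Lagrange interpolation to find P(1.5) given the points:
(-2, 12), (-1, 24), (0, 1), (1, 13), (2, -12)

Lagrange interpolation formula:
P(x) = Σ yᵢ × Lᵢ(x)
where Lᵢ(x) = Π_{j≠i} (x - xⱼ)/(xᵢ - xⱼ)

L_0(1.5) = (1.5 - (-1))/(-2 - (-1)) × (1.5 - 0)/(-2 - 0) × (1.5 - 1)/(-2 - 1) × (1.5 - 2)/(-2 - 2) = -0.039062
L_1(1.5) = (1.5 - (-2))/(-1 - (-2)) × (1.5 - 0)/(-1 - 0) × (1.5 - 1)/(-1 - 1) × (1.5 - 2)/(-1 - 2) = 0.218750
L_2(1.5) = (1.5 - (-2))/(0 - (-2)) × (1.5 - (-1))/(0 - (-1)) × (1.5 - 1)/(0 - 1) × (1.5 - 2)/(0 - 2) = -0.546875
L_3(1.5) = (1.5 - (-2))/(1 - (-2)) × (1.5 - (-1))/(1 - (-1)) × (1.5 - 0)/(1 - 0) × (1.5 - 2)/(1 - 2) = 1.093750
L_4(1.5) = (1.5 - (-2))/(2 - (-2)) × (1.5 - (-1))/(2 - (-1)) × (1.5 - 0)/(2 - 0) × (1.5 - 1)/(2 - 1) = 0.273438

P(1.5) = 12×L_0(1.5) + 24×L_1(1.5) + 1×L_2(1.5) + 13×L_3(1.5) + (-12)×L_4(1.5)
P(1.5) = 15.171875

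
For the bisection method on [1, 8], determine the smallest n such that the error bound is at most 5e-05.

We need (b-a)/2^n ≤ 5e-05
(8 - 1)/2^n ≤ 5e-05
7/2^n ≤ 5e-05
2^n ≥ 140000
n ≥ log₂(140000) = 17.10
n ≥ 18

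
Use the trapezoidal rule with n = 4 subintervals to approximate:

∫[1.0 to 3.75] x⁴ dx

f(x) = x⁴
a = 1.0, b = 3.75, n = 4
h = (b - a)/n = 0.687500

Trapezoidal rule: (h/2)[f(x₀) + 2f(x₁) + 2f(x₂) + ... + f(xₙ)]

x_0 = 1.0000, f(x_0) = 1.000000, coefficient = 1
x_1 = 1.6875, f(x_1) = 8.109146, coefficient = 2
x_2 = 2.3750, f(x_2) = 31.816650, coefficient = 2
x_3 = 3.0625, f(x_3) = 87.963882, coefficient = 2
x_4 = 3.7500, f(x_4) = 197.753906, coefficient = 1

I ≈ (0.687500/2) × 454.533264 = 156.245810
Exact value: 148.115430
Error: 8.130380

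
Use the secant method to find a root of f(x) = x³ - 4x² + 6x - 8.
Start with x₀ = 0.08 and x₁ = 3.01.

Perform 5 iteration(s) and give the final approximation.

f(x) = x³ - 4x² + 6x - 8
x₀ = 0.08, x₁ = 3.01

Secant formula: x_{n+1} = x_n - f(x_n)(x_n - x_{n-1})/(f(x_n) - f(x_{n-1}))

Iteration 1:
  f(0.080000) = -7.545088
  f(3.010000) = 1.090501
  x_2 = 3.010000 - 1.090501×(3.010000 - 0.080000)/(1.090501 - (-7.545088))
       = 2.640000
Iteration 2:
  f(3.010000) = 1.090501
  f(2.640000) = -1.638656
  x_3 = 2.640000 - (-1.638656)×(2.640000 - 3.010000)/(-1.638656 - 1.090501)
       = 2.862158
Iteration 3:
  f(2.640000) = -1.638656
  f(2.862158) = -0.148199
  x_4 = 2.862158 - (-0.148199)×(2.862158 - 2.640000)/(-0.148199 - (-1.638656))
       = 2.884247
Iteration 4:
  f(2.862158) = -0.148199
  f(2.884247) = 0.023666
  x_5 = 2.884247 - 0.023666×(2.884247 - 2.862158)/(0.023666 - (-0.148199))
       = 2.881205
Iteration 5:
  f(2.884247) = 0.023666
  f(2.881205) = -0.000268
  x_6 = 2.881205 - (-0.000268)×(2.881205 - 2.884247)/(-0.000268 - 0.023666)
       = 2.881239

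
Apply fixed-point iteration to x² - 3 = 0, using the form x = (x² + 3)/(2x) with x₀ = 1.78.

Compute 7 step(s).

Equation: x² - 3 = 0
Fixed-point form: x = (x² + 3)/(2x)
x₀ = 1.78

x_1 = g(1.780000) = 1.732697
x_2 = g(1.732697) = 1.732051
x_3 = g(1.732051) = 1.732051
x_4 = g(1.732051) = 1.732051
x_5 = g(1.732051) = 1.732051
x_6 = g(1.732051) = 1.732051
x_7 = g(1.732051) = 1.732051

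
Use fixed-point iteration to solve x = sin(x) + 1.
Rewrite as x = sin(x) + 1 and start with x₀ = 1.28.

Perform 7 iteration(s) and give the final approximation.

Equation: x = sin(x) + 1
Fixed-point form: x = sin(x) + 1
x₀ = 1.28

x_1 = g(1.280000) = 1.958016
x_2 = g(1.958016) = 1.925963
x_3 = g(1.925963) = 1.937589
x_4 = g(1.937589) = 1.933482
x_5 = g(1.933482) = 1.934947
x_6 = g(1.934947) = 1.934427
x_7 = g(1.934427) = 1.934612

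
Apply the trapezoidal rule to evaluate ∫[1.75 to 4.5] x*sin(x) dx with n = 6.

f(x) = x*sin(x)
a = 1.75, b = 4.5, n = 6
h = (b - a)/n = 0.458333

Trapezoidal rule: (h/2)[f(x₀) + 2f(x₁) + 2f(x₂) + ... + f(xₙ)]

x_0 = 1.7500, f(x_0) = 1.721975, coefficient = 1
x_1 = 2.2083, f(x_1) = 1.774538, coefficient = 2
x_2 = 2.6667, f(x_2) = 1.219394, coefficient = 2
x_3 = 3.1250, f(x_3) = 0.051850, coefficient = 2
x_4 = 3.5833, f(x_4) = -1.531924, coefficient = 2
x_5 = 4.0417, f(x_5) = -3.166132, coefficient = 2
x_6 = 4.5000, f(x_6) = -4.398886, coefficient = 1

I ≈ (0.458333/2) × -5.981461 = -1.370751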